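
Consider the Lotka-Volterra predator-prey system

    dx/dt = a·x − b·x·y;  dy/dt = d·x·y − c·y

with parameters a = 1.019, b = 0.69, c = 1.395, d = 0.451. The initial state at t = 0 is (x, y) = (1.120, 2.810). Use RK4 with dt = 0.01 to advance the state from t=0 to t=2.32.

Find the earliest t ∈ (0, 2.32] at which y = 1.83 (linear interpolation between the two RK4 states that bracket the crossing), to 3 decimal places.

t=0.000: state=(1.120, 2.810)
step 1 (dt=0.01): k1=(-1.030, -2.501), k2=(-1.016, -2.496), k3=(-1.016, -2.496), k4=(-1.002, -2.491); state += dt/6·(k1+2k2+2k3+k4)
t=0.010: state=(1.110, 2.785)
t=0.020: state=(1.100, 2.760)
t=0.030: state=(1.090, 2.735)
continuing one RK4 step at a time; state shown every 10 steps (Δt=0.1):
t=0.100: state=(1.030, 2.565)
t=0.200: state=(0.963, 2.334)
t=0.300: state=(0.915, 2.118)
t=0.400: state=(0.882, 1.918)
t=0.440: state=(0.872, 1.843)
next step: t=0.450: state=(0.870, 1.824) — y has crossed 1.83
linear interpolation between t=0.440 (1.84271) and t=0.450 (1.82433) → t≈0.447

t = 0.447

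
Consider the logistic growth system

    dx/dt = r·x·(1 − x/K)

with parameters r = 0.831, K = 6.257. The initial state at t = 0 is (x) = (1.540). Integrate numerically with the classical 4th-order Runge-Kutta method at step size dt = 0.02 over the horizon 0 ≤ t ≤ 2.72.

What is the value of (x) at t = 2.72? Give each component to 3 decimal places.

(x) = (4.742)

t=0.000: state=(1.540)
step 1 (dt=0.02): k1=(0.965), k2=(0.969), k3=(0.969), k4=(0.973); state += dt/6·(k1+2k2+2k3+k4)
t=0.020: state=(1.559)
t=0.040: state=(1.579)
t=0.060: state=(1.599)
continuing one RK4 step at a time; state shown every 5 steps (Δt=0.1):
t=0.100: state=(1.638)
t=0.200: state=(1.741)
t=0.300: state=(1.847)
t=0.400: state=(1.957)
t=0.500: state=(2.071)
t=0.600: state=(2.187)
t=0.700: state=(2.307)
t=0.800: state=(2.429)
t=0.900: state=(2.554)
t=1.000: state=(2.680)
t=1.100: state=(2.808)
t=1.200: state=(2.938)
t=1.300: state=(3.067)
t=1.400: state=(3.197)
t=1.500: state=(3.327)
t=1.600: state=(3.456)
t=1.700: state=(3.584)
t=1.800: state=(3.710)
t=1.900: state=(3.835)
t=2.000: state=(3.957)
t=2.100: state=(4.077)
t=2.200: state=(4.193)
t=2.300: state=(4.306)
t=2.400: state=(4.416)
t=2.500: state=(4.522)
t=2.600: state=(4.624)
t=2.700: state=(4.723)
t=2.720: state=(4.742)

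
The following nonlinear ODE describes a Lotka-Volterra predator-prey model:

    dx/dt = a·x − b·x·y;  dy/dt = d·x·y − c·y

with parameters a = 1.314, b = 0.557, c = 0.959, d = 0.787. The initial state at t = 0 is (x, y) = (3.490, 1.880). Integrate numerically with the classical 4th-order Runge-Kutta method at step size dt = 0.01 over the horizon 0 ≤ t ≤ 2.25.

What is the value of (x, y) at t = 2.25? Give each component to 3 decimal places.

(x, y) = (0.246, 2.994)

t=0.000: state=(3.490, 1.880)
step 1 (dt=0.01): k1=(0.931, 3.361), k2=(0.900, 3.398), k3=(0.899, 3.398), k4=(0.867, 3.435); state += dt/6·(k1+2k2+2k3+k4)
t=0.010: state=(3.499, 1.914)
t=0.020: state=(3.507, 1.949)
t=0.030: state=(3.515, 1.984)
continuing one RK4 step at a time; state shown every 10 steps (Δt=0.1):
t=0.100: state=(3.548, 2.254)
t=0.200: state=(3.526, 2.707)
t=0.300: state=(3.409, 3.233)
t=0.400: state=(3.196, 3.812)
t=0.500: state=(2.899, 4.404)
t=0.600: state=(2.546, 4.958)
t=0.700: state=(2.174, 5.425)
t=0.800: state=(1.814, 5.765)
t=0.900: state=(1.491, 5.963)
t=1.000: state=(1.217, 6.025)
t=1.100: state=(0.993, 5.970)
t=1.200: state=(0.815, 5.823)
t=1.300: state=(0.676, 5.609)
t=1.400: state=(0.568, 5.351)
t=1.500: state=(0.485, 5.066)
t=1.600: state=(0.420, 4.769)
t=1.700: state=(0.371, 4.470)
t=1.800: state=(0.332, 4.175)
t=1.900: state=(0.303, 3.889)
t=2.000: state=(0.280, 3.615)
t=2.100: state=(0.263, 3.355)
t=2.200: state=(0.251, 3.111)
t=2.250: state=(0.246, 2.994)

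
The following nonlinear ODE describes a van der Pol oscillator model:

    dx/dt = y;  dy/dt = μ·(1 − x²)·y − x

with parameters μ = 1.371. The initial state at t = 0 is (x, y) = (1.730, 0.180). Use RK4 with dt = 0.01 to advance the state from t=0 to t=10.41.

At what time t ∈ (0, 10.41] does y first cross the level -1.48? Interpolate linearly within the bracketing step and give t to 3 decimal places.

t=0.000: state=(1.730, 0.180)
step 1 (dt=0.01): k1=(0.180, -2.222), k2=(0.169, -2.193), k3=(0.169, -2.193), k4=(0.158, -2.165); state += dt/6·(k1+2k2+2k3+k4)
t=0.010: state=(1.732, 0.158)
t=0.020: state=(1.733, 0.137)
t=0.030: state=(1.734, 0.116)
continuing one RK4 step at a time; state shown every 50 steps (Δt=0.5):
t=0.500: state=(1.634, -0.433)
t=1.000: state=(1.349, -0.703)
t=1.500: state=(0.911, -1.100)
t=1.750: state=(0.592, -1.476)
next step: t=1.760: state=(0.578, -1.495) — y has crossed -1.48
linear interpolation between t=1.750 (-1.47594) and t=1.760 (-1.49518) → t≈1.752

t = 1.752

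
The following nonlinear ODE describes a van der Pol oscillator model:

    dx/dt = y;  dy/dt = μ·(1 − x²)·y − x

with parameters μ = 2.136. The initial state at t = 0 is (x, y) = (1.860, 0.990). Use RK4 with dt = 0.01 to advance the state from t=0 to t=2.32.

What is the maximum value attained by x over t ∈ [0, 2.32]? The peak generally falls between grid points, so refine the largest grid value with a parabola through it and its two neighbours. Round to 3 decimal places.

t=0.000: state=(1.860, 0.990)
step 1 (dt=0.01): k1=(0.990, -7.061), k2=(0.955, -6.918), k3=(0.955, -6.920), k4=(0.921, -6.777); state += dt/6·(k1+2k2+2k3+k4)
t=0.010: state=(1.870, 0.921)
t=0.020: state=(1.878, 0.854)
t=0.030: state=(1.887, 0.791)
continuing one RK4 step at a time; state shown every 10 steps (Δt=0.1):
t=0.100: state=(1.928, 0.422)
t=0.200: state=(1.952, 0.087)
t=0.300: state=(1.951, -0.099)
t=0.400: state=(1.935, -0.201)
t=0.500: state=(1.912, -0.259)
t=0.600: state=(1.884, -0.295)
t=0.700: state=(1.853, -0.318)
t=0.800: state=(1.821, -0.336)
t=0.900: state=(1.786, -0.351)
t=1.000: state=(1.750, -0.365)
t=1.100: state=(1.713, -0.379)
t=1.200: state=(1.675, -0.394)
t=1.300: state=(1.634, -0.410)
t=1.400: state=(1.592, -0.428)
t=1.500: state=(1.549, -0.448)
t=1.600: state=(1.503, -0.471)
t=1.700: state=(1.454, -0.496)
t=1.800: state=(1.403, -0.525)
t=1.900: state=(1.349, -0.559)
t=2.000: state=(1.291, -0.600)
t=2.100: state=(1.229, -0.647)
t=2.200: state=(1.161, -0.705)
t=2.300: state=(1.088, -0.776)
t=2.320: state=(1.072, -0.792)
largest grid value and its neighbours: x(0.230)=1.95378, x(0.240)=1.95387, x(0.250)=1.95377
parabola through these three points peaks at t≈0.240 with x≈1.95387

max x = 1.954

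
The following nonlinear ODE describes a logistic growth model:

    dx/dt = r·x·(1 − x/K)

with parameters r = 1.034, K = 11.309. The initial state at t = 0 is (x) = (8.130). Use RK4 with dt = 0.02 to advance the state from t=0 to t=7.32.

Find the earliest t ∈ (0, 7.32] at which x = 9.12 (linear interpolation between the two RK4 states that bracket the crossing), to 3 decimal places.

t = 0.472

t=0.000: state=(8.130)
step 1 (dt=0.02): k1=(2.363), k2=(2.352), k3=(2.352), k4=(2.342); state += dt/6·(k1+2k2+2k3+k4)
t=0.020: state=(8.177)
t=0.040: state=(8.224)
t=0.060: state=(8.270)
t=0.460: state=(9.098)
next step: t=0.480: state=(9.135) — x has crossed 9.12
linear interpolation between t=0.460 (9.09804) and t=0.480 (9.13460) → t≈0.472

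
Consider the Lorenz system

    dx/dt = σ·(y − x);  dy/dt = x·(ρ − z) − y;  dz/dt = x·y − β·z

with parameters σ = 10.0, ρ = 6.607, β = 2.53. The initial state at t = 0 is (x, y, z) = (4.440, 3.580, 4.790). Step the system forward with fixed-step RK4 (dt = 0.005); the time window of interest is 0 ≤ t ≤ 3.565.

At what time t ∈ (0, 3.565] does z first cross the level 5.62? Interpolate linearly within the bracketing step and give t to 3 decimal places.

t = 0.300

t=0.000: state=(4.440, 3.580, 4.790)
step 1 (dt=0.005): k1=(-8.600, 4.487, 3.777), k2=(-8.273, 4.395, 3.725), k3=(-8.283, 4.398, 3.727), k4=(-7.966, 4.308, 3.678); state += dt/6·(k1+2k2+2k3+k4)
t=0.005: state=(4.399, 3.602, 4.809)
t=0.010: state=(4.360, 3.623, 4.827)
t=0.015: state=(4.325, 3.643, 4.845)
continuing one RK4 step at a time; state shown every 40 steps (Δt=0.2):
t=0.200: state=(4.004, 4.045, 5.370)
t=0.300: state=(4.049, 4.084, 5.619)
next step: t=0.305: state=(4.051, 4.084, 5.631) — z has crossed 5.62
linear interpolation between t=0.300 (5.61937) and t=0.305 (5.63092) → t≈0.300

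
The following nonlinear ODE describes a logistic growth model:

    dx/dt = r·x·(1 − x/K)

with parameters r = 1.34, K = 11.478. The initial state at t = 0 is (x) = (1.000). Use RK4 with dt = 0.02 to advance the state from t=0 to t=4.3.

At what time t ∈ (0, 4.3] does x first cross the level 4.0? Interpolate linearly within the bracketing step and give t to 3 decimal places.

t=0.000: state=(1.000)
step 1 (dt=0.02): k1=(1.223), k2=(1.237), k3=(1.237), k4=(1.251); state += dt/6·(k1+2k2+2k3+k4)
t=0.020: state=(1.025)
t=0.040: state=(1.050)
t=0.060: state=(1.076)
continuing one RK4 step at a time; state shown every 10 steps (Δt=0.2):
t=0.200: state=(1.273)
t=0.400: state=(1.610)
t=0.600: state=(2.017)
t=0.800: state=(2.502)
t=1.000: state=(3.066)
t=1.200: state=(3.704)
t=1.280: state=(3.978)
next step: t=1.300: state=(4.048) — x has crossed 4.0
linear interpolation between t=1.280 (3.97812) and t=1.300 (4.04807) → t≈1.286

t = 1.286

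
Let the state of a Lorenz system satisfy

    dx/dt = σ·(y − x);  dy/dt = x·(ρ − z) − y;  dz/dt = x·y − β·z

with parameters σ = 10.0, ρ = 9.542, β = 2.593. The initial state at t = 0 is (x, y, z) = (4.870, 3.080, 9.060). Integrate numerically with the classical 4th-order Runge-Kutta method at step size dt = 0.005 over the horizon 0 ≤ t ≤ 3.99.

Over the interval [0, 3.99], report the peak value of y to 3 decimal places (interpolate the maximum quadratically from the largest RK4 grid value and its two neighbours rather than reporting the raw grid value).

max y = 5.819

t=0.000: state=(4.870, 3.080, 9.060)
step 1 (dt=0.005): k1=(-17.900, -0.733, -8.493), k2=(-17.471, -0.650, -8.585), k3=(-17.479, -0.649, -8.580), k4=(-17.058, -0.566, -8.666); state += dt/6·(k1+2k2+2k3+k4)
t=0.005: state=(4.783, 3.077, 9.017)
t=0.010: state=(4.699, 3.074, 8.973)
t=0.015: state=(4.620, 3.073, 8.929)
continuing one RK4 step at a time; state shown every 40 steps (Δt=0.2):
t=0.200: state=(3.485, 3.482, 7.314)
t=0.400: state=(4.114, 4.655, 6.741)
t=0.600: state=(5.270, 5.755, 7.979)
t=0.800: state=(5.556, 5.315, 9.653)
t=1.000: state=(4.666, 4.177, 9.477)
t=1.200: state=(4.038, 3.935, 8.276)
t=1.400: state=(4.223, 4.478, 7.594)
t=1.600: state=(4.856, 5.167, 7.995)
t=1.800: state=(5.201, 5.192, 8.942)
t=2.000: state=(4.868, 4.605, 9.186)
t=2.200: state=(4.419, 4.281, 8.619)
t=2.400: state=(4.383, 4.477, 8.093)
t=2.600: state=(4.695, 4.876, 8.147)
t=2.800: state=(4.956, 5.008, 8.630)
t=3.000: state=(4.871, 4.752, 8.906)
t=3.200: state=(4.611, 4.503, 8.696)
t=3.400: state=(4.516, 4.533, 8.361)
t=3.600: state=(4.648, 4.744, 8.293)
t=3.800: state=(4.817, 4.871, 8.516)
t=3.990: state=(4.828, 4.789, 8.716)
largest grid value and its neighbours: y(0.645)=5.81815, y(0.650)=5.81899, y(0.655)=5.81857
parabola through these three points peaks at t≈0.651 with y≈5.81901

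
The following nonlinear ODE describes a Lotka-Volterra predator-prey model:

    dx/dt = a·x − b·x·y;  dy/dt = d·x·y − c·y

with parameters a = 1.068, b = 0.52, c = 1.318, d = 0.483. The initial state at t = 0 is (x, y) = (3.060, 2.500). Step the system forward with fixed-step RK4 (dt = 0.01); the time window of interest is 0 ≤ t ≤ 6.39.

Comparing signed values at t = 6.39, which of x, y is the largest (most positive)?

largest component: y

t=0.000: state=(3.060, 2.500)
step 1 (dt=0.01): k1=(-0.710, 0.400), k2=(-0.712, 0.396), k3=(-0.712, 0.396), k4=(-0.715, 0.392); state += dt/6·(k1+2k2+2k3+k4)
t=0.010: state=(3.053, 2.504)
t=0.020: state=(3.046, 2.508)
t=0.030: state=(3.038, 2.512)
continuing one RK4 step at a time; state shown every 25 steps (Δt=0.25):
t=0.250: state=(2.872, 2.573)
t=0.500: state=(2.680, 2.588)
t=0.750: state=(2.506, 2.545)
t=1.000: state=(2.364, 2.455)
t=1.250: state=(2.261, 2.334)
t=1.500: state=(2.199, 2.197)
t=1.750: state=(2.179, 2.057)
t=2.000: state=(2.197, 1.926)
t=2.250: state=(2.250, 1.812)
t=2.500: state=(2.337, 1.718)
t=2.750: state=(2.453, 1.650)
t=3.000: state=(2.593, 1.609)
t=3.250: state=(2.750, 1.598)
t=3.500: state=(2.915, 1.618)
t=3.750: state=(3.075, 1.671)
t=4.000: state=(3.215, 1.758)
t=4.250: state=(3.317, 1.877)
t=4.500: state=(3.363, 2.022)
t=4.750: state=(3.343, 2.181)
t=5.000: state=(3.254, 2.338)
t=5.250: state=(3.108, 2.471)
t=5.500: state=(2.926, 2.559)
t=5.750: state=(2.732, 2.590)
t=6.000: state=(2.552, 2.562)
t=6.250: state=(2.399, 2.484)
t=6.390: state=(2.330, 2.424)
compare at T: x=2.330, y=2.424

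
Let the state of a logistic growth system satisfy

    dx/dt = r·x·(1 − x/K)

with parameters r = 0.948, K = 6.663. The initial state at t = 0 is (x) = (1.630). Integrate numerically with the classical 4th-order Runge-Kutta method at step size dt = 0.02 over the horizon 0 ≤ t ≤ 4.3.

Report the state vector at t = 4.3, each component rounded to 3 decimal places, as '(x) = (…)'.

(x) = (6.331)

t=0.000: state=(1.630)
step 1 (dt=0.02): k1=(1.167), k2=(1.173), k3=(1.173), k4=(1.179); state += dt/6·(k1+2k2+2k3+k4)
t=0.020: state=(1.653)
t=0.040: state=(1.677)
t=0.060: state=(1.701)
continuing one RK4 step at a time; state shown every 10 steps (Δt=0.2):
t=0.200: state=(1.875)
t=0.400: state=(2.140)
t=0.600: state=(2.424)
t=0.800: state=(2.724)
t=1.000: state=(3.033)
t=1.200: state=(3.348)
t=1.400: state=(3.663)
t=1.600: state=(3.972)
t=1.800: state=(4.270)
t=2.000: state=(4.552)
t=2.200: state=(4.816)
t=2.400: state=(5.058)
t=2.600: state=(5.277)
t=2.800: state=(5.474)
t=3.000: state=(5.648)
t=3.200: state=(5.801)
t=3.400: state=(5.933)
t=3.600: state=(6.048)
t=3.800: state=(6.146)
t=4.000: state=(6.229)
t=4.200: state=(6.300)
t=4.300: state=(6.331)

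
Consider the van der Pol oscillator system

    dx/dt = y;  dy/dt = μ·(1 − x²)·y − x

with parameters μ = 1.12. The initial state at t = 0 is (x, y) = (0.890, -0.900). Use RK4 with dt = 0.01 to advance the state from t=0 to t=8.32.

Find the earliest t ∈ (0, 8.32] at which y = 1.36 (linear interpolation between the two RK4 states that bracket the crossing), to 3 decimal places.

t = 3.544

t=0.000: state=(0.890, -0.900)
step 1 (dt=0.01): k1=(-0.900, -1.100), k2=(-0.905, -1.104), k3=(-0.906, -1.104), k4=(-0.911, -1.109); state += dt/6·(k1+2k2+2k3+k4)
t=0.010: state=(0.881, -0.911)
t=0.020: state=(0.872, -0.922)
t=0.030: state=(0.863, -0.933)
continuing one RK4 step at a time; state shown every 50 steps (Δt=0.5):
t=0.500: state=(0.273, -1.641)
t=1.000: state=(-0.801, -2.533)
t=1.500: state=(-1.791, -1.007)
t=2.000: state=(-1.908, 0.262)
t=2.500: state=(-1.680, 0.598)
t=3.000: state=(-1.322, 0.847)
t=3.500: state=(-0.800, 1.300)
t=3.540: state=(-0.747, 1.354)
next step: t=3.550: state=(-0.734, 1.369) — y has crossed 1.36
linear interpolation between t=3.540 (1.35435) and t=3.550 (1.36865) → t≈3.544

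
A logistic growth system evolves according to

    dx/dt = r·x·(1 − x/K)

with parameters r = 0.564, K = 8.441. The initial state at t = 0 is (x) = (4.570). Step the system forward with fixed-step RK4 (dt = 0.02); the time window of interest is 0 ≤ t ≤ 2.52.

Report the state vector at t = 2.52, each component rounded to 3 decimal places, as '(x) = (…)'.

(x) = (7.008)

t=0.000: state=(4.570)
step 1 (dt=0.02): k1=(1.182), k2=(1.181), k3=(1.181), k4=(1.181); state += dt/6·(k1+2k2+2k3+k4)
t=0.020: state=(4.594)
t=0.040: state=(4.617)
t=0.060: state=(4.641)
continuing one RK4 step at a time; state shown every 5 steps (Δt=0.1):
t=0.100: state=(4.688)
t=0.200: state=(4.805)
t=0.300: state=(4.921)
t=0.400: state=(5.036)
t=0.500: state=(5.150)
t=0.600: state=(5.263)
t=0.700: state=(5.374)
t=0.800: state=(5.483)
t=0.900: state=(5.591)
t=1.000: state=(5.696)
t=1.100: state=(5.799)
t=1.200: state=(5.901)
t=1.300: state=(6.000)
t=1.400: state=(6.096)
t=1.500: state=(6.191)
t=1.600: state=(6.283)
t=1.700: state=(6.372)
t=1.800: state=(6.459)
t=1.900: state=(6.543)
t=2.000: state=(6.625)
t=2.100: state=(6.704)
t=2.200: state=(6.780)
t=2.300: state=(6.854)
t=2.400: state=(6.926)
t=2.500: state=(6.995)
t=2.520: state=(7.008)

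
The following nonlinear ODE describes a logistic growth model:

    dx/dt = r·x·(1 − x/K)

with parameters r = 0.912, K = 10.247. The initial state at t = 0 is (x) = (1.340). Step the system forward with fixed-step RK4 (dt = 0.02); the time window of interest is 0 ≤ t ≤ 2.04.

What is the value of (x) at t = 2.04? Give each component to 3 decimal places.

(x) = (5.037)

t=0.000: state=(1.340)
step 1 (dt=0.02): k1=(1.062), k2=(1.069), k3=(1.069), k4=(1.077); state += dt/6·(k1+2k2+2k3+k4)
t=0.020: state=(1.361)
t=0.040: state=(1.383)
t=0.060: state=(1.405)
continuing one RK4 step at a time; state shown every 5 steps (Δt=0.1):
t=0.100: state=(1.450)
t=0.200: state=(1.567)
t=0.300: state=(1.692)
t=0.400: state=(1.825)
t=0.500: state=(1.966)
t=0.600: state=(2.115)
t=0.700: state=(2.272)
t=0.800: state=(2.437)
t=0.900: state=(2.611)
t=1.000: state=(2.792)
t=1.100: state=(2.981)
t=1.200: state=(3.177)
t=1.300: state=(3.381)
t=1.400: state=(3.590)
t=1.500: state=(3.806)
t=1.600: state=(4.026)
t=1.700: state=(4.251)
t=1.800: state=(4.480)
t=1.900: state=(4.711)
t=2.000: state=(4.944)
t=2.040: state=(5.037)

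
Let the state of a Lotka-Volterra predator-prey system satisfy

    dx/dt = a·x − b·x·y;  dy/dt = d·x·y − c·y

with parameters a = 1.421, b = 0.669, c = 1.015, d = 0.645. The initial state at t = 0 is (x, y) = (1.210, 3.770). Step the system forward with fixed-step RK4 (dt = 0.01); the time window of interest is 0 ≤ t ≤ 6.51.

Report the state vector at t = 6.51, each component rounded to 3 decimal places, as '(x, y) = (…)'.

t=0.000: state=(1.210, 3.770)
step 1 (dt=0.01): k1=(-1.332, -0.884), k2=(-1.321, -0.899), k3=(-1.321, -0.899), k4=(-1.311, -0.914); state += dt/6·(k1+2k2+2k3+k4)
t=0.010: state=(1.197, 3.761)
t=0.020: state=(1.184, 3.752)
t=0.030: state=(1.171, 3.742)
continuing one RK4 step at a time; state shown every 25 steps (Δt=0.25):
t=0.250: state=(0.940, 3.473)
t=0.500: state=(0.774, 3.091)
t=0.750: state=(0.681, 2.694)
t=1.000: state=(0.639, 2.324)
t=1.250: state=(0.635, 1.997)
t=1.500: state=(0.665, 1.720)
t=1.750: state=(0.725, 1.492)
t=2.000: state=(0.819, 1.311)
t=2.250: state=(0.950, 1.172)
t=2.500: state=(1.124, 1.074)
t=2.750: state=(1.346, 1.016)
t=3.000: state=(1.624, 1.001)
t=3.250: state=(1.955, 1.036)
t=3.500: state=(2.328, 1.135)
t=3.750: state=(2.708, 1.322)
t=4.000: state=(3.024, 1.631)
t=4.250: state=(3.167, 2.091)
t=4.500: state=(3.034, 2.685)
t=4.750: state=(2.622, 3.298)
t=5.000: state=(2.069, 3.737)
t=5.250: state=(1.555, 3.878)
t=5.500: state=(1.169, 3.741)
t=5.750: state=(0.914, 3.428)
t=6.000: state=(0.759, 3.040)
t=6.250: state=(0.673, 2.646)
t=6.500: state=(0.636, 2.280)
t=6.510: state=(0.636, 2.266)

(x, y) = (0.636, 2.266)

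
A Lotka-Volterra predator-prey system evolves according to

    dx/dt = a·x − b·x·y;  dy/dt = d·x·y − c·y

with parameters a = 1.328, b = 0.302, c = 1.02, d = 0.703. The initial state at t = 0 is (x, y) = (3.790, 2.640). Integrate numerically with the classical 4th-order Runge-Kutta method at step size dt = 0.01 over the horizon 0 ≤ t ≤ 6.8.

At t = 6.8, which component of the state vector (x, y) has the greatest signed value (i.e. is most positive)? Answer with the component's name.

t=0.000: state=(3.790, 2.640)
step 1 (dt=0.01): k1=(2.011, 4.341), k2=(1.992, 4.396), k3=(1.991, 4.396), k4=(1.971, 4.451); state += dt/6·(k1+2k2+2k3+k4)
t=0.010: state=(3.810, 2.684)
t=0.020: state=(3.829, 2.729)
t=0.030: state=(3.848, 2.775)
continuing one RK4 step at a time; state shown every 25 steps (Δt=0.25):
t=0.250: state=(4.114, 4.122)
t=0.500: state=(3.860, 6.505)
t=0.750: state=(2.963, 9.245)
t=1.000: state=(1.906, 10.966)
t=1.250: state=(1.146, 11.051)
t=1.500: state=(0.717, 10.048)
t=1.750: state=(0.493, 8.642)
t=2.000: state=(0.378, 7.221)
t=2.250: state=(0.321, 5.946)
t=2.500: state=(0.298, 4.863)
t=2.750: state=(0.298, 3.970)
t=3.000: state=(0.316, 3.246)
t=3.250: state=(0.353, 2.667)
t=3.500: state=(0.409, 2.209)
t=3.750: state=(0.490, 1.852)
t=4.000: state=(0.600, 1.579)
t=4.250: state=(0.748, 1.376)
t=4.500: state=(0.945, 1.237)
t=4.750: state=(1.204, 1.156)
t=5.000: state=(1.540, 1.139)
t=5.250: state=(1.966, 1.199)
t=5.500: state=(2.488, 1.372)
t=5.750: state=(3.089, 1.735)
t=6.000: state=(3.688, 2.441)
t=6.250: state=(4.087, 3.765)
t=6.500: state=(3.966, 5.979)
t=6.750: state=(3.170, 8.748)
t=6.800: state=(2.957, 9.258)
compare at T: x=2.957, y=9.258

largest component: y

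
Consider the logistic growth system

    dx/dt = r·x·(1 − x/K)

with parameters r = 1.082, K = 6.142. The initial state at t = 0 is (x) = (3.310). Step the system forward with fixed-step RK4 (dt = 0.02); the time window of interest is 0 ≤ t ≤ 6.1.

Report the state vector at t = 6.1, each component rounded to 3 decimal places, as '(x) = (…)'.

(x) = (6.135)

t=0.000: state=(3.310)
step 1 (dt=0.02): k1=(1.651), k2=(1.650), k3=(1.650), k4=(1.648); state += dt/6·(k1+2k2+2k3+k4)
t=0.020: state=(3.343)
t=0.040: state=(3.376)
t=0.060: state=(3.409)
continuing one RK4 step at a time; state shown every 10 steps (Δt=0.2):
t=0.200: state=(3.636)
t=0.400: state=(3.950)
t=0.600: state=(4.245)
t=0.800: state=(4.516)
t=1.000: state=(4.761)
t=1.200: state=(4.979)
t=1.400: state=(5.170)
t=1.600: state=(5.334)
t=1.800: state=(5.474)
t=2.000: state=(5.592)
t=2.200: state=(5.691)
t=2.400: state=(5.774)
t=2.600: state=(5.842)
t=2.800: state=(5.898)
t=3.000: state=(5.944)
t=3.200: state=(5.982)
t=3.400: state=(6.012)
t=3.600: state=(6.037)
t=3.800: state=(6.057)
t=4.000: state=(6.073)
t=4.200: state=(6.087)
t=4.400: state=(6.097)
t=4.600: state=(6.106)
t=4.800: state=(6.113)
t=5.000: state=(6.119)
t=5.200: state=(6.123)
t=5.400: state=(6.127)
t=5.600: state=(6.130)
t=5.800: state=(6.132)
t=6.000: state=(6.134)
t=6.100: state=(6.135)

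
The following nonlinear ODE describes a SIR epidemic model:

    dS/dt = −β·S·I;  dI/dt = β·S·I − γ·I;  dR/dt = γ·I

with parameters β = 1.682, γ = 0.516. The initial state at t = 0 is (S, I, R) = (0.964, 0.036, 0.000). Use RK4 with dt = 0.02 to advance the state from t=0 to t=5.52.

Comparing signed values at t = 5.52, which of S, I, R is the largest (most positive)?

t=0.000: state=(0.964, 0.036, 0.000)
step 1 (dt=0.02): k1=(-0.058, 0.040, 0.019), k2=(-0.059, 0.040, 0.019), k3=(-0.059, 0.040, 0.019), k4=(-0.060, 0.041, 0.019); state += dt/6·(k1+2k2+2k3+k4)
t=0.020: state=(0.963, 0.037, 0.000)
t=0.040: state=(0.962, 0.038, 0.001)
t=0.060: state=(0.960, 0.038, 0.001)
continuing one RK4 step at a time; state shown every 10 steps (Δt=0.2):
t=0.200: state=(0.951, 0.045, 0.004)
t=0.400: state=(0.935, 0.056, 0.009)
t=0.600: state=(0.916, 0.068, 0.016)
t=0.800: state=(0.893, 0.084, 0.024)
t=1.000: state=(0.866, 0.101, 0.033)
t=1.200: state=(0.834, 0.122, 0.045)
t=1.400: state=(0.797, 0.144, 0.058)
t=1.600: state=(0.756, 0.169, 0.074)
t=1.800: state=(0.711, 0.195, 0.093)
t=2.000: state=(0.663, 0.222, 0.115)
t=2.200: state=(0.613, 0.248, 0.139)
t=2.400: state=(0.561, 0.273, 0.166)
t=2.600: state=(0.510, 0.295, 0.195)
t=2.800: state=(0.461, 0.313, 0.227)
t=3.000: state=(0.414, 0.327, 0.260)
t=3.200: state=(0.370, 0.336, 0.294)
t=3.400: state=(0.330, 0.341, 0.329)
t=3.600: state=(0.294, 0.342, 0.364)
t=3.800: state=(0.262, 0.338, 0.399)
t=4.000: state=(0.234, 0.332, 0.434)
t=4.200: state=(0.210, 0.322, 0.468)
t=4.400: state=(0.189, 0.311, 0.500)
t=4.600: state=(0.170, 0.298, 0.532)
t=4.800: state=(0.154, 0.284, 0.562)
t=5.000: state=(0.141, 0.269, 0.590)
t=5.200: state=(0.129, 0.254, 0.617)
t=5.400: state=(0.119, 0.239, 0.643)
t=5.520: state=(0.113, 0.230, 0.657)
compare at T: S=0.113, I=0.230, R=0.657

largest component: R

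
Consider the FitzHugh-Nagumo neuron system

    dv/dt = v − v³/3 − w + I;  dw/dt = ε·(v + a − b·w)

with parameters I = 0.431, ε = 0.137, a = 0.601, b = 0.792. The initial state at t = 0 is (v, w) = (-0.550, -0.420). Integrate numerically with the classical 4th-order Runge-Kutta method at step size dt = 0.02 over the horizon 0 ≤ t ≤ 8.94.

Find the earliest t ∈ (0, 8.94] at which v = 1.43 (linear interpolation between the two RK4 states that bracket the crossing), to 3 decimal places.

t = 2.358

t=0.000: state=(-0.550, -0.420)
step 1 (dt=0.02): k1=(0.356, 0.053), k2=(0.358, 0.053), k3=(0.358, 0.053), k4=(0.360, 0.053); state += dt/6·(k1+2k2+2k3+k4)
t=0.020: state=(-0.543, -0.419)
t=0.040: state=(-0.536, -0.418)
t=0.060: state=(-0.528, -0.417)
continuing one RK4 step at a time; state shown every 25 steps (Δt=0.5):
t=0.500: state=(-0.342, -0.388)
t=1.000: state=(-0.042, -0.341)
t=1.500: state=(0.410, -0.271)
t=2.000: state=(1.020, -0.169)
t=2.340: state=(1.412, -0.080)
next step: t=2.360: state=(1.432, -0.074) — v has crossed 1.43
linear interpolation between t=2.340 (1.41241) and t=2.360 (1.43184) → t≈2.358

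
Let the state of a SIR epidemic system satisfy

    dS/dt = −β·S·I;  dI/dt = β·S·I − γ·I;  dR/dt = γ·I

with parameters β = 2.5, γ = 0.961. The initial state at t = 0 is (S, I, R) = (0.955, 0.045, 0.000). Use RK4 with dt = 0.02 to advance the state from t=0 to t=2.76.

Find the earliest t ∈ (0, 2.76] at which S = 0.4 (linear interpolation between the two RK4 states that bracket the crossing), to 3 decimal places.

t = 2.151

t=0.000: state=(0.955, 0.045, 0.000)
step 1 (dt=0.02): k1=(-0.107, 0.064, 0.043), k2=(-0.109, 0.065, 0.044), k3=(-0.109, 0.065, 0.044), k4=(-0.110, 0.066, 0.044); state += dt/6·(k1+2k2+2k3+k4)
t=0.020: state=(0.953, 0.046, 0.001)
t=0.040: state=(0.951, 0.048, 0.002)
t=0.060: state=(0.948, 0.049, 0.003)
continuing one RK4 step at a time; state shown every 5 steps (Δt=0.1):
t=0.100: state=(0.944, 0.052, 0.005)
t=0.200: state=(0.931, 0.060, 0.010)
t=0.300: state=(0.916, 0.068, 0.016)
t=0.400: state=(0.899, 0.078, 0.023)
t=0.500: state=(0.881, 0.088, 0.031)
t=0.600: state=(0.860, 0.099, 0.040)
t=0.700: state=(0.838, 0.112, 0.050)
t=0.800: state=(0.814, 0.125, 0.062)
t=0.900: state=(0.787, 0.138, 0.074)
t=1.000: state=(0.759, 0.153, 0.088)
t=1.100: state=(0.730, 0.167, 0.104)
t=1.200: state=(0.698, 0.181, 0.120)
t=1.300: state=(0.666, 0.195, 0.138)
t=1.400: state=(0.633, 0.209, 0.158)
t=1.500: state=(0.600, 0.221, 0.178)
t=1.600: state=(0.567, 0.233, 0.200)
t=1.700: state=(0.534, 0.242, 0.223)
t=1.800: state=(0.503, 0.251, 0.247)
t=1.900: state=(0.472, 0.257, 0.271)
t=2.000: state=(0.442, 0.262, 0.296)
t=2.100: state=(0.414, 0.265, 0.321)
t=2.140: state=(0.403, 0.265, 0.332)
next step: t=2.160: state=(0.398, 0.266, 0.337) — S has crossed 0.4
linear interpolation between t=2.140 (0.40296) and t=2.160 (0.39765) → t≈2.151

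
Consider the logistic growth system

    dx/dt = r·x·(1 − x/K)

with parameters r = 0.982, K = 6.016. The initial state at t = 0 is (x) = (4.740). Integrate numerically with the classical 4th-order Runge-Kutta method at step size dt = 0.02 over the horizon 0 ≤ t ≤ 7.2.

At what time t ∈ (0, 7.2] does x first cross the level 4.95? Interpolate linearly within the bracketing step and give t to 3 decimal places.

t=0.000: state=(4.740)
step 1 (dt=0.02): k1=(0.987), k2=(0.982), k3=(0.982), k4=(0.976); state += dt/6·(k1+2k2+2k3+k4)
t=0.020: state=(4.760)
t=0.040: state=(4.779)
t=0.060: state=(4.798)
t=0.220: state=(4.944)
next step: t=0.240: state=(4.961) — x has crossed 4.95
linear interpolation between t=0.220 (4.94373) and t=0.240 (4.96093) → t≈0.227

t = 0.227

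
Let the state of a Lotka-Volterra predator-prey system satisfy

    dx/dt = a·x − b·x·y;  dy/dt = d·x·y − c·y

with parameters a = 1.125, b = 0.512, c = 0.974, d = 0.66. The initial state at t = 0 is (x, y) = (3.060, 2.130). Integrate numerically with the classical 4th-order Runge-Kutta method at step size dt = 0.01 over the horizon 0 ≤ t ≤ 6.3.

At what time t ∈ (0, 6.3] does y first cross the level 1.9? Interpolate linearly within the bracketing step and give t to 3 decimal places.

t = 2.926

t=0.000: state=(3.060, 2.130)
step 1 (dt=0.01): k1=(0.105, 2.227), k2=(0.088, 2.240), k3=(0.088, 2.239), k4=(0.070, 2.252); state += dt/6·(k1+2k2+2k3+k4)
t=0.010: state=(3.061, 2.152)
t=0.020: state=(3.061, 2.175)
t=0.030: state=(3.062, 2.198)
continuing one RK4 step at a time; state shown every 25 steps (Δt=0.25):
t=0.250: state=(2.969, 2.755)
t=0.500: state=(2.646, 3.442)
t=0.750: state=(2.169, 4.018)
t=1.000: state=(1.679, 4.324)
t=1.250: state=(1.276, 4.319)
t=1.500: state=(0.986, 4.074)
t=1.750: state=(0.794, 3.694)
t=2.000: state=(0.673, 3.265)
t=2.250: state=(0.604, 2.842)
t=2.500: state=(0.570, 2.453)
t=2.750: state=(0.564, 2.111)
t=2.920: state=(0.574, 1.907)
next step: t=2.930: state=(0.574, 1.895) — y has crossed 1.9
linear interpolation between t=2.920 (1.90672) and t=2.930 (1.89540) → t≈2.926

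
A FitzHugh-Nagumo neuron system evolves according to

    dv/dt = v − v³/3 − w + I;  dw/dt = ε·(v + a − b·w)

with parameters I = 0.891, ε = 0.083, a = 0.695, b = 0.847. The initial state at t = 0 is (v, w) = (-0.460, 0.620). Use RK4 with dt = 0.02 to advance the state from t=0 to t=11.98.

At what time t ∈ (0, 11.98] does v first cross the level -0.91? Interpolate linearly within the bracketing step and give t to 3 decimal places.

t = 1.792

t=0.000: state=(-0.460, 0.620)
step 1 (dt=0.02): k1=(-0.157, -0.024), k2=(-0.158, -0.024), k3=(-0.158, -0.024), k4=(-0.159, -0.024); state += dt/6·(k1+2k2+2k3+k4)
t=0.020: state=(-0.463, 0.620)
t=0.040: state=(-0.466, 0.619)
t=0.060: state=(-0.470, 0.619)
continuing one RK4 step at a time; state shown every 25 steps (Δt=0.5):
t=0.500: state=(-0.552, 0.606)
t=1.000: state=(-0.672, 0.589)
t=1.500: state=(-0.818, 0.567)
t=1.780: state=(-0.906, 0.552)
next step: t=1.800: state=(-0.913, 0.551) — v has crossed -0.91
linear interpolation between t=1.780 (-0.90614) and t=1.800 (-0.91252) → t≈1.792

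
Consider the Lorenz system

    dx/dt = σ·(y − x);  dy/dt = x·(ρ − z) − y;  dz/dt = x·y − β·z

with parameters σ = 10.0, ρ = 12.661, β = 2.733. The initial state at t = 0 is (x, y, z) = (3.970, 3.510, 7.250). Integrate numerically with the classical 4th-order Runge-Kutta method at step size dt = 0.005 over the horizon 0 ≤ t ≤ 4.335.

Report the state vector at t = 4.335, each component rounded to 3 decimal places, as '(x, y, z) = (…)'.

(x, y, z) = (5.389, 5.206, 11.764)

t=0.000: state=(3.970, 3.510, 7.250)
step 1 (dt=0.005): k1=(-4.600, 17.972, -5.880), k2=(-4.036, 17.923, -5.702), k3=(-4.051, 17.929, -5.699), k4=(-3.501, 17.885, -5.519); state += dt/6·(k1+2k2+2k3+k4)
t=0.005: state=(3.950, 3.600, 7.222)
t=0.010: state=(3.935, 3.689, 7.195)
t=0.015: state=(3.925, 3.778, 7.170)
continuing one RK4 step at a time; state shown every 40 steps (Δt=0.2):
t=0.200: state=(5.663, 7.229, 8.173)
t=0.400: state=(7.920, 7.887, 13.840)
t=0.600: state=(5.498, 3.916, 14.042)
t=0.800: state=(3.700, 3.528, 10.402)
t=1.000: state=(4.468, 5.321, 8.708)
t=1.200: state=(6.555, 7.499, 10.813)
t=1.400: state=(6.837, 6.086, 13.891)
t=1.600: state=(4.915, 4.157, 12.382)
t=1.800: state=(4.420, 4.656, 10.116)
t=2.000: state=(5.544, 6.305, 10.095)
t=2.200: state=(6.646, 6.758, 12.385)
t=2.400: state=(5.857, 5.170, 12.983)
t=2.600: state=(4.853, 4.663, 11.338)
t=2.800: state=(5.137, 5.551, 10.405)
t=3.000: state=(6.082, 6.463, 11.378)
t=3.200: state=(6.179, 5.885, 12.626)
t=3.400: state=(5.374, 5.020, 12.049)
t=3.600: state=(5.123, 5.236, 10.990)
t=3.800: state=(5.657, 5.994, 11.051)
t=4.000: state=(6.085, 6.100, 12.028)
t=4.200: state=(5.731, 5.442, 12.233)
t=4.335: state=(5.389, 5.206, 11.764)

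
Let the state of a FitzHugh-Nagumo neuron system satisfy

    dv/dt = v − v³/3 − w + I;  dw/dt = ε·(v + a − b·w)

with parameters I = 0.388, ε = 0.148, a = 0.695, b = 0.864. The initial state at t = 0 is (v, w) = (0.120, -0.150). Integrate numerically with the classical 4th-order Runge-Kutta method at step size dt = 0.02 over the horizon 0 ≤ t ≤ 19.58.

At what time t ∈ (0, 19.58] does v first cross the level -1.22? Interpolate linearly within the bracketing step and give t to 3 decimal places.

t = 9.950

t=0.000: state=(0.120, -0.150)
step 1 (dt=0.02): k1=(0.657, 0.140), k2=(0.663, 0.141), k3=(0.663, 0.141), k4=(0.668, 0.141); state += dt/6·(k1+2k2+2k3+k4)
t=0.020: state=(0.133, -0.147)
t=0.040: state=(0.147, -0.144)
t=0.060: state=(0.160, -0.141)
continuing one RK4 step at a time; state shown every 50 steps (Δt=1):
t=1.000: state=(1.018, 0.040)
t=2.000: state=(1.654, 0.329)
t=3.000: state=(1.661, 0.619)
t=4.000: state=(1.534, 0.864)
t=5.000: state=(1.379, 1.059)
t=6.000: state=(1.199, 1.208)
t=7.000: state=(0.978, 1.311)
t=8.000: state=(0.655, 1.365)
t=9.000: state=(0.034, 1.350)
t=9.940: state=(-1.205, 1.217)
next step: t=9.960: state=(-1.234, 1.212) — v has crossed -1.22
linear interpolation between t=9.940 (-1.20534) and t=9.960 (-1.23416) → t≈9.950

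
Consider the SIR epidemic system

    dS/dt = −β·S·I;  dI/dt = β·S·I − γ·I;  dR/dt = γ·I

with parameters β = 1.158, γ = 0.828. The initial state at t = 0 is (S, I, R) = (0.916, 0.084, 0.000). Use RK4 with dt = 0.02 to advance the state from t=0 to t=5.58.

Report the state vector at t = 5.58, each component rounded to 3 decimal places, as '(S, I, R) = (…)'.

(S, I, R) = (0.497, 0.066, 0.437)

t=0.000: state=(0.916, 0.084, 0.000)
step 1 (dt=0.02): k1=(-0.089, 0.020, 0.070), k2=(-0.089, 0.020, 0.070), k3=(-0.089, 0.020, 0.070), k4=(-0.089, 0.019, 0.070); state += dt/6·(k1+2k2+2k3+k4)
t=0.020: state=(0.914, 0.084, 0.001)
t=0.040: state=(0.912, 0.085, 0.003)
t=0.060: state=(0.911, 0.085, 0.004)
continuing one RK4 step at a time; state shown every 10 steps (Δt=0.2):
t=0.200: state=(0.898, 0.088, 0.014)
t=0.400: state=(0.880, 0.091, 0.029)
t=0.600: state=(0.861, 0.095, 0.044)
t=0.800: state=(0.842, 0.098, 0.060)
t=1.000: state=(0.823, 0.100, 0.077)
t=1.200: state=(0.803, 0.103, 0.094)
t=1.400: state=(0.784, 0.105, 0.111)
t=1.600: state=(0.765, 0.106, 0.128)
t=1.800: state=(0.747, 0.107, 0.146)
t=2.000: state=(0.728, 0.108, 0.164)
t=2.200: state=(0.710, 0.108, 0.182)
t=2.400: state=(0.693, 0.108, 0.200)
t=2.600: state=(0.676, 0.107, 0.217)
t=2.800: state=(0.660, 0.106, 0.235)
t=3.000: state=(0.644, 0.104, 0.252)
t=3.200: state=(0.629, 0.102, 0.269)
t=3.400: state=(0.614, 0.100, 0.286)
t=3.600: state=(0.600, 0.098, 0.302)
t=3.800: state=(0.587, 0.095, 0.318)
t=4.000: state=(0.574, 0.092, 0.334)
t=4.200: state=(0.562, 0.089, 0.349)
t=4.400: state=(0.551, 0.086, 0.363)
t=4.600: state=(0.541, 0.082, 0.377)
t=4.800: state=(0.531, 0.079, 0.390)
t=5.000: state=(0.521, 0.076, 0.403)
t=5.200: state=(0.512, 0.072, 0.415)
t=5.400: state=(0.504, 0.069, 0.427)
t=5.580: state=(0.497, 0.066, 0.437)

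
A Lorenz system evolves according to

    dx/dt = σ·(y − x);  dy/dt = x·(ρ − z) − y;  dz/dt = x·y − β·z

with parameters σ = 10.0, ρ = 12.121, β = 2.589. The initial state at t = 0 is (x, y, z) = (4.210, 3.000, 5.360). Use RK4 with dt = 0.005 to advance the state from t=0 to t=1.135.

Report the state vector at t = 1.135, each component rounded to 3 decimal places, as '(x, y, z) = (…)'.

(x, y, z) = (5.083, 6.325, 8.090)

t=0.000: state=(4.210, 3.000, 5.360)
step 1 (dt=0.005): k1=(-12.100, 25.464, -1.247), k2=(-11.161, 25.209, -1.064), k3=(-11.191, 25.223, -1.060), k4=(-10.279, 24.981, -0.877); state += dt/6·(k1+2k2+2k3+k4)
t=0.005: state=(4.154, 3.126, 5.355)
t=0.010: state=(4.107, 3.250, 5.351)
t=0.015: state=(4.068, 3.372, 5.350)
continuing one RK4 step at a time; state shown every 10 steps (Δt=0.05):
t=0.050: state=(3.991, 4.186, 5.394)
t=0.100: state=(4.307, 5.310, 5.660)
t=0.150: state=(4.943, 6.442, 6.249)
t=0.200: state=(5.769, 7.534, 7.253)
t=0.250: state=(6.663, 8.425, 8.716)
t=0.300: state=(7.471, 8.873, 10.553)
t=0.350: state=(8.000, 8.657, 12.487)
t=0.400: state=(8.086, 7.752, 14.097)
t=0.450: state=(7.676, 6.407, 15.018)
t=0.500: state=(6.876, 5.019, 15.144)
t=0.550: state=(5.895, 3.898, 14.631)
t=0.600: state=(4.939, 3.156, 13.740)
t=0.650: state=(4.142, 2.757, 12.693)
t=0.700: state=(3.560, 2.613, 11.630)
t=0.750: state=(3.190, 2.649, 10.630)
t=0.800: state=(3.008, 2.812, 9.733)
t=0.850: state=(2.985, 3.081, 8.963)
t=0.900: state=(3.098, 3.446, 8.338)
t=0.950: state=(3.330, 3.909, 7.879)
t=1.000: state=(3.674, 4.467, 7.609)
t=1.050: state=(4.121, 5.114, 7.562)
t=1.100: state=(4.661, 5.822, 7.772)
t=1.135: state=(5.083, 6.325, 8.090)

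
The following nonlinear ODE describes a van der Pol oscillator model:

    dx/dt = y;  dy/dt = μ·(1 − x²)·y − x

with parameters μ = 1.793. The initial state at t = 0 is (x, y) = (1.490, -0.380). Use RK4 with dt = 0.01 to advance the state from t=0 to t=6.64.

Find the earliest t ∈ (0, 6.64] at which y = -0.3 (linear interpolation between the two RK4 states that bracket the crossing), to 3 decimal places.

t=0.000: state=(1.490, -0.380)
step 1 (dt=0.01): k1=(-0.380, -0.659), k2=(-0.383, -0.653), k3=(-0.383, -0.654), k4=(-0.387, -0.648); state += dt/6·(k1+2k2+2k3+k4)
t=0.010: state=(1.486, -0.387)
t=0.020: state=(1.482, -0.393)
t=0.030: state=(1.478, -0.399)
continuing one RK4 step at a time; state shown every 25 steps (Δt=0.25):
t=0.250: state=(1.376, -0.524)
t=0.500: state=(1.228, -0.665)
t=0.750: state=(1.040, -0.852)
t=1.000: state=(0.793, -1.151)
t=1.250: state=(0.445, -1.687)
t=1.500: state=(-0.086, -2.636)
t=1.750: state=(-0.877, -3.536)
t=2.000: state=(-1.659, -2.290)
t=2.250: state=(-1.981, -0.486)
t=2.290: state=(-1.997, -0.322)
next step: t=2.300: state=(-2.000, -0.285) — y has crossed -0.3
linear interpolation between t=2.290 (-0.32159) and t=2.300 (-0.28533) → t≈2.296

t = 2.296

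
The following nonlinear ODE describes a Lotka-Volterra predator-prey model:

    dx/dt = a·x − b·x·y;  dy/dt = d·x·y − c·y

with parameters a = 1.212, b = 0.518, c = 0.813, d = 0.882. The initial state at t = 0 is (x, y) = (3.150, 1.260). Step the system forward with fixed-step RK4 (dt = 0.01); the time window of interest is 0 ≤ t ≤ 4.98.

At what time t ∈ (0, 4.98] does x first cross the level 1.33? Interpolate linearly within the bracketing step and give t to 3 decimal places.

t=0.000: state=(3.150, 1.260)
step 1 (dt=0.01): k1=(1.762, 2.476), k2=(1.747, 2.510), k3=(1.746, 2.511), k4=(1.730, 2.545); state += dt/6·(k1+2k2+2k3+k4)
t=0.010: state=(3.167, 1.285)
t=0.020: state=(3.185, 1.311)
t=0.030: state=(3.201, 1.337)
continuing one RK4 step at a time; state shown every 20 steps (Δt=0.2):
t=0.200: state=(3.415, 1.917)
t=0.400: state=(3.390, 2.985)
t=0.600: state=(2.944, 4.464)
t=0.800: state=(2.180, 5.977)
t=1.000: state=(1.412, 6.958)
t=1.020: state=(1.346, 7.014)
next step: t=1.030: state=(1.314, 7.040) — x has crossed 1.33
linear interpolation between t=1.020 (1.34581) and t=1.030 (1.31353) → t≈1.025

t = 1.025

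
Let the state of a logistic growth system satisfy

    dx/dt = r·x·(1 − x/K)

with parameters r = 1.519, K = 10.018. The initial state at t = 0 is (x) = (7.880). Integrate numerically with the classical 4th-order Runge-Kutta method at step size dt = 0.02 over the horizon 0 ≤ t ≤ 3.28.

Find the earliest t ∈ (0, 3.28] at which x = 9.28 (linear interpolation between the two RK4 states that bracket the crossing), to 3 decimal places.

t = 0.808

t=0.000: state=(7.880)
step 1 (dt=0.02): k1=(2.555), k2=(2.532), k3=(2.532), k4=(2.510); state += dt/6·(k1+2k2+2k3+k4)
t=0.020: state=(7.931)
t=0.040: state=(7.980)
t=0.060: state=(8.029)
continuing one RK4 step at a time; state shown every 10 steps (Δt=0.2):
t=0.200: state=(8.347)
t=0.400: state=(8.728)
t=0.600: state=(9.033)
t=0.800: state=(9.272)
next step: t=0.820: state=(9.292) — x has crossed 9.28
linear interpolation between t=0.800 (9.27174) and t=0.820 (9.29246) → t≈0.808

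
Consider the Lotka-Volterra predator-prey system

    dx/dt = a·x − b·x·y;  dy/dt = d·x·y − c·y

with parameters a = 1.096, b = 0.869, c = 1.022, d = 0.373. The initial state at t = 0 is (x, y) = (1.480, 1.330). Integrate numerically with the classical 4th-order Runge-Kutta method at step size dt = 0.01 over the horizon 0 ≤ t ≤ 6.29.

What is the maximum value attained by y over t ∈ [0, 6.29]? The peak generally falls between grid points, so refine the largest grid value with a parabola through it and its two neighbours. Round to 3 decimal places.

max y = 2.074

t=0.000: state=(1.480, 1.330)
step 1 (dt=0.01): k1=(-0.088, -0.625), k2=(-0.084, -0.624), k3=(-0.084, -0.624), k4=(-0.080, -0.623); state += dt/6·(k1+2k2+2k3+k4)
t=0.010: state=(1.479, 1.324)
t=0.020: state=(1.478, 1.318)
t=0.030: state=(1.478, 1.311)
continuing one RK4 step at a time; state shown every 25 steps (Δt=0.25):
t=0.250: state=(1.482, 1.182)
t=0.500: state=(1.530, 1.053)
t=0.750: state=(1.620, 0.945)
t=1.000: state=(1.753, 0.856)
t=1.250: state=(1.929, 0.787)
t=1.500: state=(2.151, 0.737)
t=1.750: state=(2.419, 0.706)
t=2.000: state=(2.734, 0.695)
t=2.250: state=(3.089, 0.706)
t=2.500: state=(3.473, 0.742)
t=2.750: state=(3.862, 0.810)
t=3.000: state=(4.215, 0.914)
t=3.250: state=(4.476, 1.063)
t=3.500: state=(4.579, 1.257)
t=3.750: state=(4.471, 1.488)
t=4.000: state=(4.147, 1.725)
t=4.250: state=(3.665, 1.925)
t=4.500: state=(3.126, 2.046)
t=4.750: state=(2.625, 2.071)
t=5.000: state=(2.213, 2.008)
t=5.250: state=(1.906, 1.883)
t=5.500: state=(1.693, 1.724)
t=5.750: state=(1.560, 1.553)
t=6.000: state=(1.491, 1.386)
t=6.250: state=(1.476, 1.232)
t=6.290: state=(1.478, 1.209)
largest grid value and its neighbours: y(4.680)=2.07365, y(4.690)=2.07371, y(4.700)=2.07362
parabola through these three points peaks at t≈4.689 with y≈2.07372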